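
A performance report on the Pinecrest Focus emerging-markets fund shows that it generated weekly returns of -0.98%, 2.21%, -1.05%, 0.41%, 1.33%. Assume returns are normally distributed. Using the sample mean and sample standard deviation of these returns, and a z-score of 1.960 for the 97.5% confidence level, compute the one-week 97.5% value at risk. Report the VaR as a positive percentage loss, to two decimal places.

r̄ = (-0.98 + 2.21 − 1.05 + 0.41 + 1.33) / 5 = 1.920 / 5 = 0.3840%
Sample std dev = √[8.1467 / 4] = 1.4271%
VaR = −(r̄ − z·σ) = −(0.3840 − 1.960 × 1.4271) = −(-2.4131) = 2.4131%

2.41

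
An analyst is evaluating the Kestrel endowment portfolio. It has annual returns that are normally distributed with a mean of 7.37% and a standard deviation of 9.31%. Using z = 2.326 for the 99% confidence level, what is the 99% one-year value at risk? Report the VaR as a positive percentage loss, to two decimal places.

14.29

VaR (as % loss) = −(μ − z·σ) = −(7.37% − 2.326 × 9.31%) = −(-14.28506%) = 14.28506%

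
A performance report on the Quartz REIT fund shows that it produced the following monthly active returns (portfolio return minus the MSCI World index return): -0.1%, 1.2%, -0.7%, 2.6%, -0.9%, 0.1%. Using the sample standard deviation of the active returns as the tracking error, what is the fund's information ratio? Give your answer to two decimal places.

0.28

Mean return μ = 2.20 / 6 = 0.3667%
Sample std dev = √[8.7133 / 5] = 1.3201%
IR = μ / tracking error = 0.3667 / 1.3201 = 0.2778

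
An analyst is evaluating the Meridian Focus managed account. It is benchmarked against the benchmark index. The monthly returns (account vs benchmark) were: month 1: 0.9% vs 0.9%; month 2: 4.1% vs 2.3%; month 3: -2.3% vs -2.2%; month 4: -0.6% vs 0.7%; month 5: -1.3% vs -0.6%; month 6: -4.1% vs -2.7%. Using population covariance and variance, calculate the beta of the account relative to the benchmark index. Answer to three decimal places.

r̄p = -0.5500%,  r̄m = -0.2667%
Cov = Σ(rp − r̄p)(rm − r̄m) / 6 = 4.3083
Var(rm) = Σ(rm − r̄m)² / 6 = 3.1089
β = Cov / Var = 4.3083 / 3.1089 = 1.3858

1.386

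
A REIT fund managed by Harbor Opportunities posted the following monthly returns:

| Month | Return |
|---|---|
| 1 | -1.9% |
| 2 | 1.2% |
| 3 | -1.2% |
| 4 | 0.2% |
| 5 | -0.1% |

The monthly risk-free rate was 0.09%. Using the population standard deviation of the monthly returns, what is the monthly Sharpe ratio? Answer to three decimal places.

μ = (-1.9 + 1.2 − 1.2 + 0.2 − 0.1) / 5 = -0.3600%
Σ(r − μ)² = (-1.9 − (-0.3600))² + (1.2 − (-0.3600))² + (-1.2 − (-0.3600))² + … = 5.8920
σ = √[5.8920 / 5] = 1.0855%
Sharpe = (μ − rf) / σ = (-0.3600 − 0.09) / 1.0855 = -0.4500 / 1.0855 = -0.4146

-0.415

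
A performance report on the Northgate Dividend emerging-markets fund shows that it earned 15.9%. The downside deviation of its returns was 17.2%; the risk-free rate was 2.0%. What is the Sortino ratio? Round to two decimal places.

0.81

Sortino = (Rp − Rf) / σd = (15.9% − 2.0%) / 17.2% = 13.90% / 17.2% = 0.8081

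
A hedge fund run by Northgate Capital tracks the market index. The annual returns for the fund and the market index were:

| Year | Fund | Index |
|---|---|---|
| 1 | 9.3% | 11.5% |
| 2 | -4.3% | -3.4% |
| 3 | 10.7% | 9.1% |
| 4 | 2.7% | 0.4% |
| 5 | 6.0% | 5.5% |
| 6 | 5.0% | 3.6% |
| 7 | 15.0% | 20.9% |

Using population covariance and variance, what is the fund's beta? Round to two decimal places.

r̄p = 6.3429%,  r̄m = 6.8000%
Cov = Σ(rp − r̄p)(rm − r̄m) / 7 = 40.3714
Var(rm) = Σ(rm − r̄m)² / 7 = 54.7314
β = Cov / Var = 40.3714 / 54.7314 = 0.7376

0.74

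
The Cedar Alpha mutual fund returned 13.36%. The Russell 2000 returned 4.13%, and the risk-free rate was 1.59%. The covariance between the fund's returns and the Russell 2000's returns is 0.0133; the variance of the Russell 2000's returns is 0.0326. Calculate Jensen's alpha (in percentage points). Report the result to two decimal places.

β = Cov / Var = 0.0133 / 0.0326 = 0.4080
E[R] = Rf + β(Rm − Rf) = 1.59% + 0.4080 × (4.13% − 1.59%) = 2.6263%
α = Rp − E[R] = 13.36% − 2.6263% = 10.7337

10.73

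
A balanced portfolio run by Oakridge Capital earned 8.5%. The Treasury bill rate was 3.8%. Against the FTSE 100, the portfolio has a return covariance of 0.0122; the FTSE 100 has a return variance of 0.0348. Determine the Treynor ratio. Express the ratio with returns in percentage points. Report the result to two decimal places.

13.41

β = Cov / Var = 0.0122 / 0.0348 = 0.3506
Treynor = (Rp − Rf) / β = (8.5% − 3.8%) / 0.3506 = 4.70 / 0.3506 = 13.4056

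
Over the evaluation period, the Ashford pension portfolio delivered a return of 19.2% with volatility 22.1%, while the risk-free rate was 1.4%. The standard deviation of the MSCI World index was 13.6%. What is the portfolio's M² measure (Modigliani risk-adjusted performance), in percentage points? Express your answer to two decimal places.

12.35

Sharpe = (Rp − Rf) / σp = (19.2% − 1.4%) / 22.1% = 0.8054
M² = Rf + Sharpe × σm = 1.4% + 0.8054 × 13.6% = 12.3534%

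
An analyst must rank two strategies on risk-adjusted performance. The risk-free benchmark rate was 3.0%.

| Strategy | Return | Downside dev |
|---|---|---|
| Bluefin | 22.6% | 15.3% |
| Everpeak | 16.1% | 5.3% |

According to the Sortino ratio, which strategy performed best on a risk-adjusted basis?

Bluefin: Sortino ratio = (22.6% − 3.0%) / 15.3% = 1.281
Everpeak: Sortino ratio = (16.1% − 3.0%) / 5.3% = 2.472
Highest: Everpeak (2.472).

Everpeak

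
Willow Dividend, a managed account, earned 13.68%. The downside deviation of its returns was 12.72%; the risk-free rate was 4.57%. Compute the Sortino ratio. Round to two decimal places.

0.72

Sortino = (Rp − Rf) / σd = (13.68% − 4.57%) / 12.72% = 9.11% / 12.72% = 0.7162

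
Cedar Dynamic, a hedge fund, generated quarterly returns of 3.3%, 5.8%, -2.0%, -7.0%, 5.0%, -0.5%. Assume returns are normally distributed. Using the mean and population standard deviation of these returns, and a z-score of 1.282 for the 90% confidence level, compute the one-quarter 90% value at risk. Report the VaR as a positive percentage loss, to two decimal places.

Mean return r̄ = 4.60 / 6 = 0.7667%
Σ(r − r̄)² = (3.3 − 0.7667)² + (5.8 − 0.7667)² + … = 119.2533
σ = √[119.2533 / 6] = 4.4582%
VaR = −(r̄ − z·σ) = −(0.7667 − 1.282 × 4.4582) = −(-4.9487) = 4.9487%

4.95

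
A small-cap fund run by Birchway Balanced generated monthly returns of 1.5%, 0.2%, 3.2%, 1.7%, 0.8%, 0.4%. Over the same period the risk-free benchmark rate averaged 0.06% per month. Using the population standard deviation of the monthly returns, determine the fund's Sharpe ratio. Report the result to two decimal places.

1.23

r̄ = (1.5 + 0.2 + 3.2 + 1.7 + 0.8 + 0.4) / 6 = 7.80 / 6 = 1.3000%
Population σ = √[Σ(r − r̄)² / 6] = √[6.0800 / 6] = √1.0133 = 1.0066%
Sharpe = (r̄ − rf) / σ = (1.3000 − 0.06) / 1.0066 = 1.2400 / 1.0066 = 1.2319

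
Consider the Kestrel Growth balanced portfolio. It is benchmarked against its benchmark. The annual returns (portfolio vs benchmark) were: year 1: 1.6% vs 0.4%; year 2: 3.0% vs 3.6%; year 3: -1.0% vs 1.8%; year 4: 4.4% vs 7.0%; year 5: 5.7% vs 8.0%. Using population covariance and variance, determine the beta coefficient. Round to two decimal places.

0.68

r̄p = 2.7400%,  r̄m = 4.1600%
Cov = Σ(rp − r̄p)(rm − r̄m) / 5 = 5.8096
Var(rm) = Σ(rm − r̄m)² / 5 = 8.5664
β = Cov / Var = 5.8096 / 8.5664 = 0.6782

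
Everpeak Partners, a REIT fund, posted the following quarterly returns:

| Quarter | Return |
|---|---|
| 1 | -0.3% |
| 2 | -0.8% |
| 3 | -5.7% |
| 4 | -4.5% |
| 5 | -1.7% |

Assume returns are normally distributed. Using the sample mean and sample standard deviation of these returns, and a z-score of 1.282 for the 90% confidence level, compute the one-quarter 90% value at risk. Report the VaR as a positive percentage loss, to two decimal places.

5.64

r̄ = (-0.3 − 0.8 − 5.7 − 4.5 − 1.7) / 5 = -2.6000%
Σ(r − r̄)² = 22.5600; sample σ = √(22.5600/4) = 2.3749%
VaR = −(r̄ − z·σ) = −(-2.6000 − 1.282 × 2.3749) = −(-5.6446) = 5.6446%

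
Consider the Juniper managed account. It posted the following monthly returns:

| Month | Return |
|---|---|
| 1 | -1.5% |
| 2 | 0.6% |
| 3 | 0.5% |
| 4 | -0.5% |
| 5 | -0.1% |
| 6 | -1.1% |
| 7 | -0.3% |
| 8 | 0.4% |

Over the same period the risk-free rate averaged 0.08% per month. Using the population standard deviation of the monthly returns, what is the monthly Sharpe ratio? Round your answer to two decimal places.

-0.46

r̄ = (-1.5 + 0.6 + 0.5 − 0.5 − 0.1 − 1.1 − 0.3 + 0.4) / 8 = -0.2500%
Σ(r − r̄)² = 4.0800; population σ = √(4.0800/8) = 0.7141%
Sharpe = (r̄ − rf) / σ = (-0.2500 − 0.08) / 0.7141 = -0.3300 / 0.7141 = -0.4621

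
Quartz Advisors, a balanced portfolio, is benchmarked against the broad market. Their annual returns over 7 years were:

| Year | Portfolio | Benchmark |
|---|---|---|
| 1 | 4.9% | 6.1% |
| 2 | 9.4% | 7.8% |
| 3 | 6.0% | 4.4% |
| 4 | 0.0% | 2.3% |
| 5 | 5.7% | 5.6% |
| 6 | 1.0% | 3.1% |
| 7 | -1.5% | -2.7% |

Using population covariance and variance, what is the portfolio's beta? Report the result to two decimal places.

1.03

r̄p = 3.6429%,  r̄m = 3.8000%
Cov = Σ(rp − r̄p)(rm − r̄m) / 7 = 10.2543
Var(rm) = Σ(rm − r̄m)² / 7 = 9.9829
β = Cov / Var = 10.2543 / 9.9829 = 1.0272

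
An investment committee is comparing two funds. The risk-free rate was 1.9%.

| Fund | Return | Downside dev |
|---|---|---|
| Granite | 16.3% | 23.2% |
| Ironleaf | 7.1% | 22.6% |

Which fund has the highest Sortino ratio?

Granite: Sortino ratio = (16.3% − 1.9%) / 23.2% = 0.621
Ironleaf: Sortino ratio = (7.1% − 1.9%) / 22.6% = 0.230
Highest: Granite (0.621).

Granite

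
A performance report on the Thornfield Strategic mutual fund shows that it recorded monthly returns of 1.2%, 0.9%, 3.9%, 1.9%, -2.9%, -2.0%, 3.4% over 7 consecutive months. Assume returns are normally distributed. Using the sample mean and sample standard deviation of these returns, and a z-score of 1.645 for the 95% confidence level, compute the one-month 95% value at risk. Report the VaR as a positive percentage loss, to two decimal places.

3.29

Mean return r̄ = 6.40 / 7 = 0.9143%
Σ(r − r̄)² = (1.2 − 0.9143)² + (0.9 − 0.9143)² + … = 39.1886
sample σ = √(39.1886 / 6) = √6.5314 = 2.5557%
VaR = −(r̄ − z·σ) = −(0.9143 − 1.645 × 2.5557) = −(-3.2898) = 3.2898%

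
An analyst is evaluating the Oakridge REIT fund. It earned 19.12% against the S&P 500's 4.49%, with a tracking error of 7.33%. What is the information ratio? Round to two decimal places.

2.00

IR = (Rp − Rb) / TE = (19.12% − 4.49%) / 7.33% = 14.63% / 7.33% = 1.9959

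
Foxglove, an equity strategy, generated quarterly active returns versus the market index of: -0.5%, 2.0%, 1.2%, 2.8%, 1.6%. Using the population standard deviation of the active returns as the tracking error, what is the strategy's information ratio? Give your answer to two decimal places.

r̄ = (-0.5 + 2 + 1.2 + 2.8 + 1.6) / 5 = 7.10 / 5 = 1.4200%
Population σ = √[Σ(r − r̄)² / 5] = √[6.0080 / 5] = √1.2016 = 1.0962%
IR = r̄ / tracking error = 1.4200 / 1.0962 = 1.2954

1.30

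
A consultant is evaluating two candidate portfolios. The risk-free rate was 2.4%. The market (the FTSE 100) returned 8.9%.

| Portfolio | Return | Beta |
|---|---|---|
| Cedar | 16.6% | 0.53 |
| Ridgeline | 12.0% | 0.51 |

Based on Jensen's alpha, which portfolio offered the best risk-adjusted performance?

Cedar

Cedar: α = 16.6% − [2.4% + 0.53 × (8.9% − 2.4%)] = 10.755
Ridgeline: α = 12.0% − [2.4% + 0.51 × (8.9% − 2.4%)] = 6.285
Highest: Cedar (10.755).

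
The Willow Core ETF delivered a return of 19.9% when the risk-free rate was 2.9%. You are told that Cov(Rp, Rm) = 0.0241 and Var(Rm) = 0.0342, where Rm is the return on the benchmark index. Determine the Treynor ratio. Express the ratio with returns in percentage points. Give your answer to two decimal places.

24.12

β = Cov / Var = 0.0241 / 0.0342 = 0.7047
Treynor = (Rp − Rf) / β = (19.9% − 2.9%) / 0.7047 = 17.00 / 0.7047 = 24.1237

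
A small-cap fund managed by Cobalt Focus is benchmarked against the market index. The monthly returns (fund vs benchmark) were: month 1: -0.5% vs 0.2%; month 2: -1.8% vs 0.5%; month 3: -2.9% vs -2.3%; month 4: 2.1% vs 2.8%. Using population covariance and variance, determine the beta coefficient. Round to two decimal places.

r̄p = -0.7750%,  r̄m = 0.3000%
Cov = Σ(rp − r̄p)(rm − r̄m) / 4 = 3.1200
Var(rm) = Σ(rm − r̄m)² / 4 = 3.2650
β = Cov / Var = 3.1200 / 3.2650 = 0.9556

0.96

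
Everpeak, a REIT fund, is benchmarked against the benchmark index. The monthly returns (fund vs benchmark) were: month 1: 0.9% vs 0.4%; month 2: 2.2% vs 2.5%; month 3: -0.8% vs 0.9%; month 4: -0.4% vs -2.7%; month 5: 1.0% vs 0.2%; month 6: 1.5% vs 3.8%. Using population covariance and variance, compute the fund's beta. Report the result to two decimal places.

0.34

r̄p = 0.7333%,  r̄m = 0.8500%
Cov = Σ(rp − r̄p)(rm − r̄m) / 6 = 1.3967
Var(rm) = Σ(rm − r̄m)² / 6 = 4.1092
β = Cov / Var = 1.3967 / 4.1092 = 0.3399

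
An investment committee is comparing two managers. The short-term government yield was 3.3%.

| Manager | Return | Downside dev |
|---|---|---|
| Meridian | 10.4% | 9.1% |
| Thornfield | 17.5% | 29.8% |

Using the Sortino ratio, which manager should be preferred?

Meridian

Meridian: Sortino ratio = (10.4% − 3.3%) / 9.1% = 0.780
Thornfield: Sortino ratio = (17.5% − 3.3%) / 29.8% = 0.477
Highest: Meridian (0.780).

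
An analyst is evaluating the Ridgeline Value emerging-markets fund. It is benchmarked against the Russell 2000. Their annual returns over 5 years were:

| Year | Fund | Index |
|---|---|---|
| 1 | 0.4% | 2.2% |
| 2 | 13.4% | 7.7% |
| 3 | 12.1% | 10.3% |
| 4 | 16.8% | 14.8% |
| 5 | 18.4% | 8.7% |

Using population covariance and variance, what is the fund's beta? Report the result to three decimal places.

r̄p = 12.2200%,  r̄m = 8.7400%
Cov = Σ(rp − r̄p)(rm − r̄m) / 5 = 20.6792
Var(rm) = Σ(rm − r̄m)² / 5 = 16.6024
β = Cov / Var = 20.6792 / 16.6024 = 1.2456

1.246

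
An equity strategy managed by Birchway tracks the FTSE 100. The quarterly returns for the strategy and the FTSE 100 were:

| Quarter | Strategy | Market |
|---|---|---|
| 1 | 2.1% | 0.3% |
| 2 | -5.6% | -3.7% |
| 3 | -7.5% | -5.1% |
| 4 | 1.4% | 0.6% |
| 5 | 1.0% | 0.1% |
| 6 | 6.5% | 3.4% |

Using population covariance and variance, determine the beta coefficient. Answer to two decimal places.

r̄p = -0.3500%,  r̄m = -0.7333%
Cov = Σ(rp − r̄p)(rm − r̄m) / 6 = 13.5167
Var(rm) = Σ(rm − r̄m)² / 6 = 8.0822
β = Cov / Var = 13.5167 / 8.0822 = 1.6724

1.67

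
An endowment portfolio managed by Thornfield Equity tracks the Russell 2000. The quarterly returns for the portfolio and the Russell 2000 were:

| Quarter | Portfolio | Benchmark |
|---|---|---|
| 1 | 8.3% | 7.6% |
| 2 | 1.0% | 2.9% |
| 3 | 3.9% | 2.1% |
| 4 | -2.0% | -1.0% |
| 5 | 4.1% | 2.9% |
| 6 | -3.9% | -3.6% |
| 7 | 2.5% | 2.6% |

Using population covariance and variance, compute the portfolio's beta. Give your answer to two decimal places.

r̄p = 1.9857%,  r̄m = 1.9286%
Cov = Σ(rp − r̄p)(rm − r̄m) / 7 = 11.6847
Var(rm) = Σ(rm − r̄m)² / 7 = 10.5249
β = Cov / Var = 11.6847 / 10.5249 = 1.1102

1.11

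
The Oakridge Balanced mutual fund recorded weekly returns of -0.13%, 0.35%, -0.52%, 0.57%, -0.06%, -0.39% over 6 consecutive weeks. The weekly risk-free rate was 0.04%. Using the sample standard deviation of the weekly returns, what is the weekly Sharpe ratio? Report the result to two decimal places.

-0.17

Mean return r̄ = -0.180 / 6 = -0.0300%
Σ(r − r̄)² = (-0.13 − (-0.0300))² + (0.35 − (-0.0300))² + (-0.52 − (-0.0300))² + … = 0.8850
σ = √[0.8850 / 5] = 0.4207%
Sharpe = (r̄ − rf) / σ = (-0.0300 − 0.04) / 0.4207 = -0.0700 / 0.4207 = -0.1664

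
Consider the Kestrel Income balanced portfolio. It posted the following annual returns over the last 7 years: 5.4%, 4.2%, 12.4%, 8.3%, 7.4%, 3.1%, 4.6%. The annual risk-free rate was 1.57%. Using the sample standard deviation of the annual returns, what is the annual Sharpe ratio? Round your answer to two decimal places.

1.55

Mean return r̄ = 45.40 / 7 = 6.4857%
Sample std dev = √[60.5286 / 6] = 3.1762%
Sharpe = (r̄ − rf) / σ = (6.4857 − 1.57) / 3.1762 = 4.9157 / 3.1762 = 1.5477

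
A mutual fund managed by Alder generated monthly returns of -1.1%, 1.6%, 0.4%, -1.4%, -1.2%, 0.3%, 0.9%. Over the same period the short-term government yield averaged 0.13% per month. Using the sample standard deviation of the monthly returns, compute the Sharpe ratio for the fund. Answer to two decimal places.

μ = (-1.1 + 1.6 + 0.4 − 1.4 − 1.2 + 0.3 + 0.9) / 7 = -0.0714%
Sample std dev = √[8.1943 / 6] = 1.1686%
Sharpe = (μ − rf) / σ = (-0.0714 − 0.13) / 1.1686 = -0.2014 / 1.1686 = -0.1723

-0.17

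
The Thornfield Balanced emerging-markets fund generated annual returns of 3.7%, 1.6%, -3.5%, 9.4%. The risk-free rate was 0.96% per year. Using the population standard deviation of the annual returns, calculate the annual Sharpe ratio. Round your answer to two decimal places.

Mean return r̄ = 11.20 / 4 = 2.8000%
Population σ = √[Σ(r − r̄)² / 4] = √[85.5000 / 4] = √21.3750 = 4.6233%
Sharpe = (r̄ − rf) / σ = (2.8000 − 0.96) / 4.6233 = 1.8400 / 4.6233 = 0.3980

0.40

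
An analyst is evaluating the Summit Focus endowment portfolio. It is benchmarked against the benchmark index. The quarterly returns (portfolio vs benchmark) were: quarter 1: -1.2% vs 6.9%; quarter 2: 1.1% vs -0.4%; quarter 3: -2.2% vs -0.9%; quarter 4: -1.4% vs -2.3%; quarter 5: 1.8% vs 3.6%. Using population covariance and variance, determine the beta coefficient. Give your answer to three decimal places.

0.097

r̄p = -0.3800%,  r̄m = 1.3800%
Cov = Σ(rp − r̄p)(rm − r̄m) / 5 = 1.1164
Var(rm) = Σ(rm − r̄m)² / 5 = 11.4616
β = Cov / Var = 1.1164 / 11.4616 = 0.0974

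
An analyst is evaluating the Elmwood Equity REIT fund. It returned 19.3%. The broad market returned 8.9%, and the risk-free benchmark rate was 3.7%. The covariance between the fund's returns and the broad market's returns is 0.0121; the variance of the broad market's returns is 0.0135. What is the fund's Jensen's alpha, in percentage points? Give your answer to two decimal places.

β = Cov / Var = 0.0121 / 0.0135 = 0.8963
E[R] = Rf + β(Rm − Rf) = 3.7% + 0.8963 × (8.9% − 3.7%) = 8.3608%
α = Rp − E[R] = 19.3% − 8.3608% = 10.9392

10.94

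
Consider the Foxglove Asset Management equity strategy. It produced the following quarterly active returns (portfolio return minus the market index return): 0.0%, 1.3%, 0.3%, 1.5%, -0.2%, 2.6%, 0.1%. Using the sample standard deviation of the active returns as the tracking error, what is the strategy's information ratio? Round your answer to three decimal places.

0.777

Mean return r̄ = 5.60 / 7 = 0.8000%
Sample σ = √[Σ(r − r̄)² / 6] = √[6.3600 / 6] = √1.0600 = 1.0296%
IR = r̄ / tracking error = 0.8000 / 1.0296 = 0.7770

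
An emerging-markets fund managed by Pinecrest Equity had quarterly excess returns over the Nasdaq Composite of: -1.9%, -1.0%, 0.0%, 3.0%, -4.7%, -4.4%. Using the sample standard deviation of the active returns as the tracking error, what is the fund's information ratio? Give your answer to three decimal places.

-0.520

r̄ = (-1.9 − 1 + 0 + 3 − 4.7 − 4.4) / 6 = -1.5000%
Σ(r − r̄)² = 41.5600; sample σ = √(41.5600/5) = 2.8831%
IR = r̄ / tracking error = -1.5000 / 2.8831 = -0.5203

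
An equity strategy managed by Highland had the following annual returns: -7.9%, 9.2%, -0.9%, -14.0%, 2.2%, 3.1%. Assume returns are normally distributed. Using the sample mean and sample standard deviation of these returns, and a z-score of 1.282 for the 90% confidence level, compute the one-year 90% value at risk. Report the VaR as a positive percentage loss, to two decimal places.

12.06

r̄ = (-7.9 + 9.2 − 0.9 − 14 + 2.2 + 3.1) / 6 = -1.3833%
Σ(r − r̄)² = (-7.9 − (-1.3833))² + (9.2 − (-1.3833))² + … = 346.8283
sample σ = √(346.8283 / 5) = √69.3657 = 8.3286%
VaR = −(r̄ − z·σ) = −(-1.3833 − 1.282 × 8.3286) = −(-12.0606) = 12.0606%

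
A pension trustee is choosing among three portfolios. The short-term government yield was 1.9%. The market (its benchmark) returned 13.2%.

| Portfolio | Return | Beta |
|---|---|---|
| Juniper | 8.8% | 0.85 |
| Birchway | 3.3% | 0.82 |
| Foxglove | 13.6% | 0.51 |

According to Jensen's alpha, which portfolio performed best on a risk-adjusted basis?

Juniper: α = 8.8% − [1.9% + 0.85 × (13.2% − 1.9%)] = -2.705
Birchway: α = 3.3% − [1.9% + 0.82 × (13.2% − 1.9%)] = -7.866
Foxglove: α = 13.6% − [1.9% + 0.51 × (13.2% − 1.9%)] = 5.937
Highest: Foxglove (5.937).

Foxglove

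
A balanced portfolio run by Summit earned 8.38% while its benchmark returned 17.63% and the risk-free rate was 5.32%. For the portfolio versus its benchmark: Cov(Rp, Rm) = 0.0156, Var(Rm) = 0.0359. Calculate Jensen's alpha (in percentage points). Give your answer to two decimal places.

β = Cov / Var = 0.0156 / 0.0359 = 0.4345
E[R] = Rf + β(Rm − Rf) = 5.32% + 0.4345 × (17.63% − 5.32%) = 10.6687%
α = Rp − E[R] = 8.38% − 10.6687% = -2.2887

-2.29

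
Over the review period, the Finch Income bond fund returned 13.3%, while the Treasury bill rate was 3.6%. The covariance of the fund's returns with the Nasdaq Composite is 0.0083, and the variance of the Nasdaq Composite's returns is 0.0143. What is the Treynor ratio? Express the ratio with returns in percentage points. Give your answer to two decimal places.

16.71

β = Cov / Var = 0.0083 / 0.0143 = 0.5804
Treynor = (Rp − Rf) / β = (13.3% − 3.6%) / 0.5804 = 9.70 / 0.5804 = 16.7126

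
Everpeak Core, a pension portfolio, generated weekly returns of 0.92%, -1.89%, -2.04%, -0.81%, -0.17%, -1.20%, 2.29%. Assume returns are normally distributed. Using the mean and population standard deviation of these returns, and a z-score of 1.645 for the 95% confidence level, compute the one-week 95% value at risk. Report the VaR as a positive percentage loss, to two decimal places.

2.80

μ = (0.92 − 1.89 − 2.04 − 0.81 − 0.17 − 1.2 + 2.29) / 7 = -2.900 / 7 = -0.4143%
Population std dev = √[14.7478 / 7] = 1.4515%
VaR = −(μ − z·σ) = −(-0.4143 − 1.645 × 1.4515) = −(-2.8020) = 2.8020%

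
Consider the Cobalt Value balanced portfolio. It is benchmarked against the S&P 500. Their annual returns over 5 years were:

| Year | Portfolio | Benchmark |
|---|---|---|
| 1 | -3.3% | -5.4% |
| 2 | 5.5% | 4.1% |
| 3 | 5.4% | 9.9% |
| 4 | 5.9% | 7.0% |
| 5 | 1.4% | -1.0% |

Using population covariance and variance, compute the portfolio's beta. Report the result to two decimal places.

0.60

r̄p = 2.9800%,  r̄m = 2.9200%
Cov = Σ(rp − r̄p)(rm − r̄m) / 5 = 18.0444
Var(rm) = Σ(rm − r̄m)² / 5 = 30.2696
β = Cov / Var = 18.0444 / 30.2696 = 0.5961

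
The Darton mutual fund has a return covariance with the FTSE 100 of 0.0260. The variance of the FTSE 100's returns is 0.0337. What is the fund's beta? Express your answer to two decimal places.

β = Cov(Rp, Rm) / Var(Rm) = 0.0260 / 0.0337 = 0.7715

0.77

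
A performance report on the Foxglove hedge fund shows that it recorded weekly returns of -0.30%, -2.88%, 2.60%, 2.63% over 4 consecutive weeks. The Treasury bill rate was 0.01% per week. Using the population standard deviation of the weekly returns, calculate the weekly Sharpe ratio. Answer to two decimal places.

0.22

μ = (-0.3 − 2.88 + 2.6 + 2.63) / 4 = 2.050 / 4 = 0.5125%
Σ(r − μ)² = 21.0107; population σ = √(21.0107/4) = 2.2919%
Sharpe = (μ − rf) / σ = (0.5125 − 0.01) / 2.2919 = 0.5025 / 2.2919 = 0.2193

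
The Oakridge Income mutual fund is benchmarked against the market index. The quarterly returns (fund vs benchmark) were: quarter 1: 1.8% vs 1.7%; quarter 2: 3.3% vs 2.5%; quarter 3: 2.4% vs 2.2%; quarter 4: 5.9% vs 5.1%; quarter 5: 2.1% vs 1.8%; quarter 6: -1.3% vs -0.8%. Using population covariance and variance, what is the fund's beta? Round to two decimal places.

r̄p = 2.3667%,  r̄m = 2.0833%
Cov = Σ(rp − r̄p)(rm − r̄m) / 6 = 3.6528
Var(rm) = Σ(rm − r̄m)² / 6 = 2.9714
β = Cov / Var = 3.6528 / 2.9714 = 1.2293

1.23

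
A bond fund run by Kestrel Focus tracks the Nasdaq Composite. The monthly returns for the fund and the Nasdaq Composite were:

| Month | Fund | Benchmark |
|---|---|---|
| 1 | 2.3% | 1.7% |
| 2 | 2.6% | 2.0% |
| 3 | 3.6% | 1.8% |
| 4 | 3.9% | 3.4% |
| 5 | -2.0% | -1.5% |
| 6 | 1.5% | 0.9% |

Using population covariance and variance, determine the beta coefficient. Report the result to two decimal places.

1.26

r̄p = 1.9833%,  r̄m = 1.3833%
Cov = Σ(rp − r̄p)(rm − r̄m) / 6 = 2.7897
Var(rm) = Σ(rm − r̄m)² / 6 = 2.2114
β = Cov / Var = 2.7897 / 2.2114 = 1.2615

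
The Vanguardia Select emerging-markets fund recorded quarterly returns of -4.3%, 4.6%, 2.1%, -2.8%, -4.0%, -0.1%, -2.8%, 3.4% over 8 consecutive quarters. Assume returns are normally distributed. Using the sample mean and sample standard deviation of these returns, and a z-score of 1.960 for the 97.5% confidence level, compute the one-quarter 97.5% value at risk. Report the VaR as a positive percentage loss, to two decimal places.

7.33

r̄ = (-4.3 + 4.6 + 2.1 − 2.8 − 4 − 0.1 − 2.8 + 3.4) / 8 = -3.90 / 8 = -0.4875%
Σ(r − r̄)² = (-4.3 − (-0.4875))² + (4.6 − (-0.4875))² + … = 85.4088
σ = √[85.4088 / 7] = 3.4930%
VaR = −(r̄ − z·σ) = −(-0.4875 − 1.960 × 3.4930) = −(-7.3338) = 7.3338%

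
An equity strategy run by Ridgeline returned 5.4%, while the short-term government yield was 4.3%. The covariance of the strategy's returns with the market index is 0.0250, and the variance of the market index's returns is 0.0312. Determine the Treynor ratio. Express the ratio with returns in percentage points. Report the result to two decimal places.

1.37

β = Cov / Var = 0.0250 / 0.0312 = 0.8013
Treynor = (Rp − Rf) / β = (5.4% − 4.3%) / 0.8013 = 1.10 / 0.8013 = 1.3728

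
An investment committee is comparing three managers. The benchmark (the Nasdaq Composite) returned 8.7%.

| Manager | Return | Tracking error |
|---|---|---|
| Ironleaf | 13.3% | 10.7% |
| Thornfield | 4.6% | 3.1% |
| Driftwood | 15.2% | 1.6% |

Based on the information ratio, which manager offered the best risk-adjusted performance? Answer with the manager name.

Driftwood

Ironleaf: IR = (13.3% − 8.7%) / 10.7% = 0.430
Thornfield: IR = (4.6% − 8.7%) / 3.1% = -1.323
Driftwood: IR = (15.2% − 8.7%) / 1.6% = 4.063
Highest: Driftwood (4.063).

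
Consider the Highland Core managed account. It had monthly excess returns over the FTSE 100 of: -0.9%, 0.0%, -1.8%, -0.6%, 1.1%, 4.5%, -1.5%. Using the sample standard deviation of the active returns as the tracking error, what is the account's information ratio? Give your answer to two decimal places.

0.05

μ = (-0.9 + 0 − 1.8 − 0.6 + 1.1 + 4.5 − 1.5) / 7 = 0.80 / 7 = 0.1143%
Σ(r − μ)² = (-0.9 − 0.1143)² + (0 − 0.1143)² + … = 28.0286
σ = √[28.0286 / 6] = 2.1613%
IR = μ / tracking error = 0.1143 / 2.1613 = 0.0529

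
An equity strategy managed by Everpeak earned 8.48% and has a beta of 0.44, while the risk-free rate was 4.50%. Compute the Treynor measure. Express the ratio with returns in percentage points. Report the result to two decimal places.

Treynor = (Rp − Rf) / β = (8.48% − 4.50%) / 0.44 = 3.98 / 0.44 = 9.0455

9.05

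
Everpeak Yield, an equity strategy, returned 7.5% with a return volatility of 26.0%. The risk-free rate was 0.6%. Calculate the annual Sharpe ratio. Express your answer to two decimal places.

Sharpe = (Rp − Rf) / σp = (7.5% − 0.6%) / 26.0% = 6.90% / 26.0% = 0.2654

0.27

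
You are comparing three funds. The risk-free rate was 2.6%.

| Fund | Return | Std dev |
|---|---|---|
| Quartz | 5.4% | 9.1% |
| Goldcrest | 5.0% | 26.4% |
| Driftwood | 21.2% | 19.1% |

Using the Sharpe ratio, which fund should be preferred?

Quartz: Sharpe ratio = (5.4% − 2.6%) / 9.1% = 0.308
Goldcrest: Sharpe ratio = (5.0% − 2.6%) / 26.4% = 0.091
Driftwood: Sharpe ratio = (21.2% − 2.6%) / 19.1% = 0.974
Highest: Driftwood (0.974).

Driftwood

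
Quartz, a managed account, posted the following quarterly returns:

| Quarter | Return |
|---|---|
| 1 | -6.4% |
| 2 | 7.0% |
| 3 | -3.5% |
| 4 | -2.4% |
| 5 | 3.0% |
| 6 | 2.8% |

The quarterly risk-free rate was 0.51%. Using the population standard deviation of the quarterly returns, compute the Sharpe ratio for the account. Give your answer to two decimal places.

μ = (-6.4 + 7 − 3.5 − 2.4 + 3 + 2.8) / 6 = 0.50 / 6 = 0.0833%
Σ(r − μ)² = (-6.4 − 0.0833)² + (7 − 0.0833)² + … = 124.7683
population σ = √(124.7683 / 6) = √20.7947 = 4.5601%
Sharpe = (μ − rf) / σ = (0.0833 − 0.51) / 4.5601 = -0.4267 / 4.5601 = -0.0936

-0.09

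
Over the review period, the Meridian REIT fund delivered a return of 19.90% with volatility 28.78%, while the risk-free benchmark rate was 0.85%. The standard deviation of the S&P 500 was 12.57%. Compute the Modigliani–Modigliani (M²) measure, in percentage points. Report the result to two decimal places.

9.17

Sharpe = (Rp − Rf) / σp = (19.90% − 0.85%) / 28.78% = 0.6619
M² = Rf + Sharpe × σm = 0.85% + 0.6619 × 12.57% = 9.1701%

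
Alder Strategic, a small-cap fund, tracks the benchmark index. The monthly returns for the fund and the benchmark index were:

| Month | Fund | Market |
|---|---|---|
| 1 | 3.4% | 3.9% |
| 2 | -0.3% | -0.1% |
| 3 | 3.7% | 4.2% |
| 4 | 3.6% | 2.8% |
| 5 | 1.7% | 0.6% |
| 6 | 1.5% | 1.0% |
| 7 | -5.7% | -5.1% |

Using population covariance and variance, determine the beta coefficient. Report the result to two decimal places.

r̄p = 1.1286%,  r̄m = 1.0429%
Cov = Σ(rp − r̄p)(rm − r̄m) / 7 = 8.8945
Var(rm) = Σ(rm − r̄m)² / 7 = 8.6367
β = Cov / Var = 8.8945 / 8.6367 = 1.0298

1.03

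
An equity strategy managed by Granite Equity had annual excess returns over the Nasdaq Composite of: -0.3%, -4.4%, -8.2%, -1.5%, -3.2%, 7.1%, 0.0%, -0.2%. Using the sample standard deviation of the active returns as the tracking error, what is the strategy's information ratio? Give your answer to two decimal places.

r̄ = (-0.3 − 4.4 − 8.2 − 1.5 − 3.2 + 7.1 + 0 − 0.2) / 8 = -1.3375%
Σ(r − r̄)² = (-0.3 − (-1.3375))² + (-4.4 − (-1.3375))² + … = 135.3188
sample σ = √(135.3188 / 7) = √19.3313 = 4.3967%
IR = r̄ / tracking error = -1.3375 / 4.3967 = -0.3042

-0.30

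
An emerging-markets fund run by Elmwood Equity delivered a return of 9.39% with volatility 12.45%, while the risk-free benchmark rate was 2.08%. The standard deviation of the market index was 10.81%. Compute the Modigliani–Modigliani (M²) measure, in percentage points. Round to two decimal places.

8.43

Sharpe = (Rp − Rf) / σp = (9.39% − 2.08%) / 12.45% = 0.5871
M² = Rf + Sharpe × σm = 2.08% + 0.5871 × 10.81% = 8.4266%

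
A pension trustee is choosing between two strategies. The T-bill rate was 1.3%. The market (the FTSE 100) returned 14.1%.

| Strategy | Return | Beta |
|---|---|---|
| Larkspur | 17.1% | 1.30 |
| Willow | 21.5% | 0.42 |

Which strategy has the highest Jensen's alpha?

Larkspur: α = 17.1% − [1.3% + 1.30 × (14.1% − 1.3%)] = -0.840
Willow: α = 21.5% − [1.3% + 0.42 × (14.1% − 1.3%)] = 14.824
Highest: Willow (14.824).

Willow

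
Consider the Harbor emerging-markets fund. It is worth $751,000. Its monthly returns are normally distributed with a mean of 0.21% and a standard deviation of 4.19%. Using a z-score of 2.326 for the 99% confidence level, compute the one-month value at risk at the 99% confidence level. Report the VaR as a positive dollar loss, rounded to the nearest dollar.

$71,615

Return at the 99% tail: μ − z·σ = 0.21% − 2.326 × 4.19% = 0.21 − 9.74594 = -9.53594%
VaR = −(-9.53594%) × $751,000 = 9.53594% × $751,000 = $71,615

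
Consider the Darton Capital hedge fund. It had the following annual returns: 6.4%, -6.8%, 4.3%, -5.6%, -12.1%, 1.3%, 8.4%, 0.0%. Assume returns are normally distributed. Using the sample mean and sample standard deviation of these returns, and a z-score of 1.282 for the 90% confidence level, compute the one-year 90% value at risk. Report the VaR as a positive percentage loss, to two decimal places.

9.62

r̄ = (6.4 − 6.8 + 4.3 − 5.6 − 12.1 + 1.3 + 8.4 + 0) / 8 = -4.10 / 8 = -0.5125%
Sample σ = √[Σ(r − r̄)² / 7] = √[353.6088 / 7] = √50.5155 = 7.1074%
VaR = −(r̄ − z·σ) = −(-0.5125 − 1.282 × 7.1074) = −(-9.6242) = 9.6242%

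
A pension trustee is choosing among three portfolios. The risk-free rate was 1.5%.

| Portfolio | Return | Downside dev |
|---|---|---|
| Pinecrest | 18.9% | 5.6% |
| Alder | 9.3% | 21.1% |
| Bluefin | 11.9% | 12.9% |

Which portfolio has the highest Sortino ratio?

Pinecrest: Sortino ratio = (18.9% − 1.5%) / 5.6% = 3.107
Alder: Sortino ratio = (9.3% − 1.5%) / 21.1% = 0.370
Bluefin: Sortino ratio = (11.9% − 1.5%) / 12.9% = 0.806
Highest: Pinecrest (3.107).

Pinecrest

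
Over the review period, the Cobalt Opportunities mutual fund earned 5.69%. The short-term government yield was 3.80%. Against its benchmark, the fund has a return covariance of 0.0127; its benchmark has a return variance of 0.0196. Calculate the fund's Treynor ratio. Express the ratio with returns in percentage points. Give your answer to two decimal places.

2.92

β = Cov / Var = 0.0127 / 0.0196 = 0.6480
Treynor = (Rp − Rf) / β = (5.69% − 3.80%) / 0.6480 = 1.89 / 0.6480 = 2.9167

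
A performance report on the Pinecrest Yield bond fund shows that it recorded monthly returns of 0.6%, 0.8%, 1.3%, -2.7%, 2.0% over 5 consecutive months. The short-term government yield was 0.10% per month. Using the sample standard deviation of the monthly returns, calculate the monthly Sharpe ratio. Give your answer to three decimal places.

μ = (0.6 + 0.8 + 1.3 − 2.7 + 2) / 5 = 2.00 / 5 = 0.4000%
Sample σ = √[Σ(r − μ)² / 4] = √[13.1800 / 4] = √3.2950 = 1.8152%
Sharpe = (μ − rf) / σ = (0.4000 − 0.1) / 1.8152 = 0.3000 / 1.8152 = 0.1653

0.165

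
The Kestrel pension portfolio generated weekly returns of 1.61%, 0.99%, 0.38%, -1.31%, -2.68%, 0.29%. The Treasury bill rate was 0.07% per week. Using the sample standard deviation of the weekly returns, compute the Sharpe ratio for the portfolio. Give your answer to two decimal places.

-0.12

r̄ = (1.61 + 0.99 + 0.38 − 1.31 − 2.68 + 0.29) / 6 = -0.720 / 6 = -0.1200%
Σ(r − r̄)² = 12.6128; sample σ = √(12.6128/5) = 1.5883%
Sharpe = (r̄ − rf) / σ = (-0.1200 − 0.07) / 1.5883 = -0.1900 / 1.5883 = -0.1196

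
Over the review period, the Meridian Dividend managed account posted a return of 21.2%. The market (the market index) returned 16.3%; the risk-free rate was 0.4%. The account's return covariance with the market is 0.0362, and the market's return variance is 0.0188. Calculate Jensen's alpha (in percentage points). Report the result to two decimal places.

-9.82

β = Cov / Var = 0.0362 / 0.0188 = 1.9255
E[R] = Rf + β(Rm − Rf) = 0.4% + 1.9255 × (16.3% − 0.4%) = 31.0155%
α = Rp − E[R] = 21.2% − 31.0155% = -9.8155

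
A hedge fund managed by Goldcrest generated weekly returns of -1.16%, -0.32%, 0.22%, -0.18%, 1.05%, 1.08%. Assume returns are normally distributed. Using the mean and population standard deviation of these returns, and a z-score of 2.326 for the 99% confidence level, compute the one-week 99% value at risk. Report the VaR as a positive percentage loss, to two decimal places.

1.72

r̄ = (-1.16 − 0.32 + 0.22 − 0.18 + 1.05 + 1.08) / 6 = 0.690 / 6 = 0.1150%
Σ(r − r̄)² = (-1.16 − 0.1150)² + (-0.32 − 0.1150)² + … = 3.7184
population σ = √(3.7184 / 6) = √0.6197 = 0.7872%
VaR = −(r̄ − z·σ) = −(0.1150 − 2.326 × 0.7872) = −(-1.7160) = 1.7160%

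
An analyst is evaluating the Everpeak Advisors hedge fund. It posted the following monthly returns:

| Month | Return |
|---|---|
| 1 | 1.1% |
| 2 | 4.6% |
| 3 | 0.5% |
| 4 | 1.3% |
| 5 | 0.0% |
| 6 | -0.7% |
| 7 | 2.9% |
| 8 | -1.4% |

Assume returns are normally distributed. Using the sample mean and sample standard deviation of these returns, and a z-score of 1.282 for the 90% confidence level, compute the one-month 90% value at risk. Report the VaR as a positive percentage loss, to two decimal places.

1.46

μ = (1.1 + 4.6 + 0.5 + 1.3 + 0 − 0.7 + 2.9 − 1.4) / 8 = 1.0375%
Σ(r − μ)² = (1.1 − 1.0375)² + (4.6 − 1.0375)² + … = 26.5588
σ = √[26.5588 / 7] = 1.9478%
VaR = −(μ − z·σ) = −(1.0375 − 1.282 × 1.9478) = −(-1.4596) = 1.4596%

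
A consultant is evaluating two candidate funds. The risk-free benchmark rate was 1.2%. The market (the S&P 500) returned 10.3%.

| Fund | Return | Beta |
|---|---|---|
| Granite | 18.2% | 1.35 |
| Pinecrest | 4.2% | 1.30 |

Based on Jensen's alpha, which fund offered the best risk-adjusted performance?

Granite

Granite: α = 18.2% − [1.2% + 1.35 × (10.3% − 1.2%)] = 4.715
Pinecrest: α = 4.2% − [1.2% + 1.30 × (10.3% − 1.2%)] = -8.830
Highest: Granite (4.715).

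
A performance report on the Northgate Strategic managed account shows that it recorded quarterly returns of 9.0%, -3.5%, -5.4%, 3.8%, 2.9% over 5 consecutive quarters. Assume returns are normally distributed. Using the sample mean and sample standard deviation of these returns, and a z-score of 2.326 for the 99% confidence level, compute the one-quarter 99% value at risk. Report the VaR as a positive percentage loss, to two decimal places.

Mean return r̄ = 6.80 / 5 = 1.3600%
Σ(r − r̄)² = 136.0120; sample σ = √(136.0120/4) = 5.8312%
VaR = −(r̄ − z·σ) = −(1.3600 − 2.326 × 5.8312) = −(-12.2034) = 12.2034%

12.20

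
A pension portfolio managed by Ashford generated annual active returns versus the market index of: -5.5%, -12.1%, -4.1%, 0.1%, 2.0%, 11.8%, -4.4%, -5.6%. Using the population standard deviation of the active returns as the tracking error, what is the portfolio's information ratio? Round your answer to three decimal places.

Mean return r̄ = -17.80 / 8 = -2.2250%
Population std dev = √[347.8350 / 8] = 6.5939%
IR = r̄ / tracking error = -2.2250 / 6.5939 = -0.3374

-0.337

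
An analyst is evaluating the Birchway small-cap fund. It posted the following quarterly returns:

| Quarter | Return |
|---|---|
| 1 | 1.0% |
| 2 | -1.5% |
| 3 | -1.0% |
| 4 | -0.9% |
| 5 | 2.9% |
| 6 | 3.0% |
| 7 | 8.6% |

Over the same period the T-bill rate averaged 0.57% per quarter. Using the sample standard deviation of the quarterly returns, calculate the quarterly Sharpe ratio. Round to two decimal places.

0.33

μ = (1 − 1.5 − 1 − 0.9 + 2.9 + 3 + 8.6) / 7 = 1.7286%
Sample σ = √[Σ(r − μ)² / 6] = √[75.5143 / 6] = √12.5857 = 3.5476%
Sharpe = (μ − rf) / σ = (1.7286 − 0.57) / 3.5476 = 1.1586 / 3.5476 = 0.3266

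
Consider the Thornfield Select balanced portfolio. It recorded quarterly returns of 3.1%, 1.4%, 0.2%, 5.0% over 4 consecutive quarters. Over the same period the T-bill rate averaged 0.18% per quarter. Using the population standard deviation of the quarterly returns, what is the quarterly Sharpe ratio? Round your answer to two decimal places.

Mean return r̄ = 9.70 / 4 = 2.4250%
Σ(r − r̄)² = (3.1 − 2.4250)² + (1.4 − 2.4250)² + (0.2 − 2.4250)² + … = 13.0875
population σ = √(13.0875 / 4) = √3.2719 = 1.8088%
Sharpe = (r̄ − rf) / σ = (2.4250 − 0.18) / 1.8088 = 2.2450 / 1.8088 = 1.2412

1.24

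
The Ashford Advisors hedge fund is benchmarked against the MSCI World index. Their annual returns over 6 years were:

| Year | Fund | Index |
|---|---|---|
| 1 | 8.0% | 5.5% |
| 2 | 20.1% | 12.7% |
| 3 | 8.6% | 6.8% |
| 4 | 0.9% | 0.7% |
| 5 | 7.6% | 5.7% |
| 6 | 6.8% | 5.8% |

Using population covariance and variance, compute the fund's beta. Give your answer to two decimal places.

r̄p = 8.6667%,  r̄m = 6.2000%
Cov = Σ(rp − r̄p)(rm − r̄m) / 6 = 19.7900
Var(rm) = Σ(rm − r̄m)² / 6 = 12.2933
β = Cov / Var = 19.7900 / 12.2933 = 1.6098

1.61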